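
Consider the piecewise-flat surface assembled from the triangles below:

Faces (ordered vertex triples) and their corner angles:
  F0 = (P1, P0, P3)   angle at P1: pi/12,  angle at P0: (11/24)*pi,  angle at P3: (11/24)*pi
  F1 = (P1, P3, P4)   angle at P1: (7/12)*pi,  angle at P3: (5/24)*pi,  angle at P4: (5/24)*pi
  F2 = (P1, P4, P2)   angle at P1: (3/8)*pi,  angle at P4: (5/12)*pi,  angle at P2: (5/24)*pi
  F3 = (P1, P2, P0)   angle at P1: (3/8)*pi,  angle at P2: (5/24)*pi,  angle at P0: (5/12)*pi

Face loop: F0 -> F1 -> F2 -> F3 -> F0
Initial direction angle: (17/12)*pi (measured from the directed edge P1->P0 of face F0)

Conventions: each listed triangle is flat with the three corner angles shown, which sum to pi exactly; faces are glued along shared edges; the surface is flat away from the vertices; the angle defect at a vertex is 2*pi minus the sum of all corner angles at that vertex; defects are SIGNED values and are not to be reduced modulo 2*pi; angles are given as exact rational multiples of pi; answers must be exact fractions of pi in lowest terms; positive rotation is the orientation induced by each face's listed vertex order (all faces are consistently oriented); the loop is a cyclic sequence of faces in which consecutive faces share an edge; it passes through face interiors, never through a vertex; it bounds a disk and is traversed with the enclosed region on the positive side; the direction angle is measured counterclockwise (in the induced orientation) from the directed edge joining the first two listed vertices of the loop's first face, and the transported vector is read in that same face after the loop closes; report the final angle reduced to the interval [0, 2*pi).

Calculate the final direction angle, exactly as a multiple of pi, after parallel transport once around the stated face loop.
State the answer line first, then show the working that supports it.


Answer: final direction angle = 0

enclosed vertex P1: corner angles sum to (17/12)*pi, defect = 2*pi - (17/12)*pi = (7/12)*pi
transport around the loop rotates by the sum of enclosed defects; add to the initial angle mod 2*pi
final angle = (17/12)*pi + (7/12)*pi = 0 (mod 2*pi)


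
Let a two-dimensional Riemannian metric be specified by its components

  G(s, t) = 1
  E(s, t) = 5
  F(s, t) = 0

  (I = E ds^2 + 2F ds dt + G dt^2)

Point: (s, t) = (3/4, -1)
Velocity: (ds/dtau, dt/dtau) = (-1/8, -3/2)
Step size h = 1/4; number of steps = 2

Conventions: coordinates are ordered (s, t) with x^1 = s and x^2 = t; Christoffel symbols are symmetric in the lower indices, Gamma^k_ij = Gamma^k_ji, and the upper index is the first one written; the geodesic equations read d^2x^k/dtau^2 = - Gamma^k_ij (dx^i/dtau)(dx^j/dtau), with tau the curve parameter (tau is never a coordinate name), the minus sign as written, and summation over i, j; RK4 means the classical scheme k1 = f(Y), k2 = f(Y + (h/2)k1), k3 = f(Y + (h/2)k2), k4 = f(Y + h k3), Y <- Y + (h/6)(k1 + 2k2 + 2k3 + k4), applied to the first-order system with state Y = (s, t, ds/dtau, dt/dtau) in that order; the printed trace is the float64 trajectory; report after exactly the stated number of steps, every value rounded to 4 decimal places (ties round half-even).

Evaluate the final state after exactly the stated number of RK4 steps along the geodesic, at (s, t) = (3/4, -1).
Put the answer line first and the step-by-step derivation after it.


Answer: s = 0.6875, t = -1.7500, ds/dtau = -0.1250, dt/dtau = -1.5000

f(Y) = (ds/dtau, dt/dtau, -Gamma^s_ij Y'^i Y'^j, -Gamma^t_ij Y'^i Y'^j) with the Gammas evaluated at the stage position; h = 0.250000; intermediate values shown to 6 dp
step 0: s = 0.7500, t = -1.0000, ds/dtau = -0.1250, dt/dtau = -1.5000
step 1:
  k1: at (s, t) = (0.750000, -1.000000), (ds/dtau, dt/dtau) = (-0.125000, -1.500000); Gamma_sss = 0.000000, Gamma_sst = 0.000000, Gamma_stt = 0.000000, Gamma_tss = 0.000000, Gamma_tst = 0.000000, Gamma_ttt = 0.000000; k1 = (-0.125000, -1.500000, 0.000000, 0.000000)
  k2: at (s, t) = (0.734375, -1.187500), (ds/dtau, dt/dtau) = (-0.125000, -1.500000); Gamma_sss = 0.000000, Gamma_sst = 0.000000, Gamma_stt = 0.000000, Gamma_tss = 0.000000, Gamma_tst = 0.000000, Gamma_ttt = 0.000000; k2 = (-0.125000, -1.500000, 0.000000, 0.000000)
  k3: at (s, t) = (0.734375, -1.187500), (ds/dtau, dt/dtau) = (-0.125000, -1.500000); Gamma_sss = 0.000000, Gamma_sst = 0.000000, Gamma_stt = 0.000000, Gamma_tss = 0.000000, Gamma_tst = 0.000000, Gamma_ttt = 0.000000; k3 = (-0.125000, -1.500000, 0.000000, 0.000000)
  k4: at (s, t) = (0.718750, -1.375000), (ds/dtau, dt/dtau) = (-0.125000, -1.500000); Gamma_sss = 0.000000, Gamma_sst = 0.000000, Gamma_stt = 0.000000, Gamma_tss = 0.000000, Gamma_tst = 0.000000, Gamma_ttt = 0.000000; k4 = (-0.125000, -1.500000, 0.000000, 0.000000)
  Y <- Y + (h/6)(k1 + 2k2 + 2k3 + k4): s = 0.7188, t = -1.3750, ds/dtau = -0.1250, dt/dtau = -1.5000
step 2:
  k1: at (s, t) = (0.718750, -1.375000), (ds/dtau, dt/dtau) = (-0.125000, -1.500000); Gamma_sss = 0.000000, Gamma_sst = 0.000000, Gamma_stt = 0.000000, Gamma_tss = 0.000000, Gamma_tst = 0.000000, Gamma_ttt = 0.000000; k1 = (-0.125000, -1.500000, 0.000000, 0.000000)
  k2: at (s, t) = (0.703125, -1.562500), (ds/dtau, dt/dtau) = (-0.125000, -1.500000); Gamma_sss = 0.000000, Gamma_sst = 0.000000, Gamma_stt = 0.000000, Gamma_tss = 0.000000, Gamma_tst = 0.000000, Gamma_ttt = 0.000000; k2 = (-0.125000, -1.500000, 0.000000, 0.000000)
  k3: at (s, t) = (0.703125, -1.562500), (ds/dtau, dt/dtau) = (-0.125000, -1.500000); Gamma_sss = 0.000000, Gamma_sst = 0.000000, Gamma_stt = 0.000000, Gamma_tss = 0.000000, Gamma_tst = 0.000000, Gamma_ttt = 0.000000; k3 = (-0.125000, -1.500000, 0.000000, 0.000000)
  k4: at (s, t) = (0.687500, -1.750000), (ds/dtau, dt/dtau) = (-0.125000, -1.500000); Gamma_sss = 0.000000, Gamma_sst = 0.000000, Gamma_stt = 0.000000, Gamma_tss = 0.000000, Gamma_tst = 0.000000, Gamma_ttt = 0.000000; k4 = (-0.125000, -1.500000, 0.000000, 0.000000)
  Y <- Y + (h/6)(k1 + 2k2 + 2k3 + k4): s = 0.6875, t = -1.7500, ds/dtau = -0.1250, dt/dtau = -1.5000


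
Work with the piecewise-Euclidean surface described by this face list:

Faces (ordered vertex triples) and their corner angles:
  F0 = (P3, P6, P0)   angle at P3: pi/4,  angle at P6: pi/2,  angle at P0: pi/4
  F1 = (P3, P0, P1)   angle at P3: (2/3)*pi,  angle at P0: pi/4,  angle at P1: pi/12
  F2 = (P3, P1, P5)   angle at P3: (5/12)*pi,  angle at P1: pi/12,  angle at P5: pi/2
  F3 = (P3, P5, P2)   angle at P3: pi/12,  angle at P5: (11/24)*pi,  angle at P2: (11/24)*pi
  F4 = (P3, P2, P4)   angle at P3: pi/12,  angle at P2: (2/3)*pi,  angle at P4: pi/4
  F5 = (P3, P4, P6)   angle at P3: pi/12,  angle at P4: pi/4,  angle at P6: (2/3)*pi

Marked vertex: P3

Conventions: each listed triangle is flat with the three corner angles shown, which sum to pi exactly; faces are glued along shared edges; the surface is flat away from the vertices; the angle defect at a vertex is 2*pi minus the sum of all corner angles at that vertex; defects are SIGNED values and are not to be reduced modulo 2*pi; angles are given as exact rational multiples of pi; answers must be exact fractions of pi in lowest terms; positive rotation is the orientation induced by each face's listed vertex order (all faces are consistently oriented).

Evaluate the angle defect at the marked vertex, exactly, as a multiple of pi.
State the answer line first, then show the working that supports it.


Answer: defect(P3) = (5/12)*pi

Sum of corner angles at P3: (19/12)*pi
defect = 2*pi - (19/12)*pi


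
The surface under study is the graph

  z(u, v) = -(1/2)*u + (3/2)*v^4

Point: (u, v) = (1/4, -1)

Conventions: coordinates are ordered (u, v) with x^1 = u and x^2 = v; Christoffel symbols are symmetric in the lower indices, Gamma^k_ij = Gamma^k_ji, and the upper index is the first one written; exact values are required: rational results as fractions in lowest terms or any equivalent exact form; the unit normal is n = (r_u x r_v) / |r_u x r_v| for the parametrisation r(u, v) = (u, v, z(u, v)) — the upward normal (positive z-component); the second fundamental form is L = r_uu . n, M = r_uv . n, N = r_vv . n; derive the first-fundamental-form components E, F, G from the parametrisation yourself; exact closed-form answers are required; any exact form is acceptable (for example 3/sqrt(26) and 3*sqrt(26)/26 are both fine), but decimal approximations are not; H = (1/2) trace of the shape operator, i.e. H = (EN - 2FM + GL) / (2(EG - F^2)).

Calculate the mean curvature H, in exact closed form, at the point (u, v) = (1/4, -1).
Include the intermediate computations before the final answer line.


z_u = -1/2, z_v = -6, z_uu = 0, z_uv = 0, z_vv = 18
E = 5/4, F = 3, G = 37; answer radicand W^2 = 149/4
unnormalised second-form numerators: l = 0, m = 0, n = 18; L = l/sqrt(149/4), and similarly M = m/sqrt(W^2), N = n/sqrt(W^2)
H = (E*n - 2*F*m + G*l) / (2*(EG - F^2)*sqrt(W^2)); E*n - 2*F*m + G*l = 45/2, EG - F^2 = 149/4, so H = (45/149)/sqrt(149/4)

Answer: H = 90*sqrt(149)/22201


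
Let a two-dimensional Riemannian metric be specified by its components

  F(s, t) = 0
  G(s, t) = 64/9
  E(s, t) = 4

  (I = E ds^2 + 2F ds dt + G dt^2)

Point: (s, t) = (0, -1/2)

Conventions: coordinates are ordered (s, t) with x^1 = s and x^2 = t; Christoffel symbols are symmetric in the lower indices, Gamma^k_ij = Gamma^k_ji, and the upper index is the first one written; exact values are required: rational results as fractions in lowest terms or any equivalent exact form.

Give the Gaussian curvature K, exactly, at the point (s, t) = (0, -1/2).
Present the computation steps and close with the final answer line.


E = 4, F = 0, G = 64/9, EG - F^2 = 256/9 at the point
E_s = 0, E_t = 0, F_s = 0, F_t = 0, G_s = 0, G_t = 0
E_tt = 0, F_st = 0, G_ss = 0
Compute both Brioschi determinants and normalise by (EG - F^2)^2.
M1 = [[-E_tt/2 + F_st - G_ss/2, E_s/2, F_s - E_t/2], [F_t - G_s/2, E, F], [G_t/2, F, G]] = [[0, 0, 0], [0, 4, 0], [0, 0, 64/9]]; det M1 = 0
M2 = [[0, E_t/2, G_s/2], [E_t/2, E, F], [G_s/2, F, G]] = [[0, 0, 0], [0, 4, 0], [0, 0, 64/9]]; det M2 = 0
det M1 - det M2 = 0; K = 0 / (256/9)^2 = 0

Answer: K = 0


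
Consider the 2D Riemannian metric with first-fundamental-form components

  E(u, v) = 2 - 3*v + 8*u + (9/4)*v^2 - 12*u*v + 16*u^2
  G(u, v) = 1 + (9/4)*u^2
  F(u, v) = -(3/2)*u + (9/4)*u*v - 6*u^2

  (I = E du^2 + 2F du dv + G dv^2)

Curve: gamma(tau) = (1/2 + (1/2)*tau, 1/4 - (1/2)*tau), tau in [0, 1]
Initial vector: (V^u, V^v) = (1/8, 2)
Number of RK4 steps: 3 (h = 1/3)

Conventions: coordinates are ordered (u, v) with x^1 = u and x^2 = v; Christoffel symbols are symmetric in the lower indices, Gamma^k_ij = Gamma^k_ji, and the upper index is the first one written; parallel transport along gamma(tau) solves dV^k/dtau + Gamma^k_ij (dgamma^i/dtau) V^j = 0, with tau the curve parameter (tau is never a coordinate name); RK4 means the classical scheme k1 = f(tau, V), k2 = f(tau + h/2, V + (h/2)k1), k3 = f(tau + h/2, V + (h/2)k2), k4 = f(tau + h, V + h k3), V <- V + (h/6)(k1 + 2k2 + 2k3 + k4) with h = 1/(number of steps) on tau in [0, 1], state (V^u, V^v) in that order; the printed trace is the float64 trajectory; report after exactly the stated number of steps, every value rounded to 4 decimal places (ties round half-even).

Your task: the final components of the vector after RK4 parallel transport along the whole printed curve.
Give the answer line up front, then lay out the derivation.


Answer: V^u = 0.3152, V^v = 1.9463

gamma'(tau) = (1/2, -1/2); f(tau, V)^k = -Gamma^k_ij(gamma(tau)) gamma'^i(tau) V^j; h = 1/3; intermediate values shown to 6 dp
curve data and Christoffel symbols at the stage parameters:
  tau = 0.000000: gamma = (0.500000, 0.250000), gamma' = (0.500000, -0.500000); Gamma_uuu = 1.242144, Gamma_uuv = -0.465804, Gamma_uvv = 0.000000, Gamma_vuu = -0.354898, Gamma_vuv = 0.133087, Gamma_vvv = 0.000000
  tau = 0.166667: gamma = (0.583333, 0.166667), gamma' = (0.500000, -0.500000); Gamma_uuu = 1.094101, Gamma_uuv = -0.410288, Gamma_uvv = 0.000000, Gamma_vuu = -0.310488, Gamma_vuv = 0.116433, Gamma_vvv = 0.000000
  tau = 0.333333: gamma = (0.666667, 0.083333), gamma' = (0.500000, -0.500000); Gamma_uuu = 0.974096, Gamma_uuv = -0.365286, Gamma_uvv = 0.000000, Gamma_vuu = -0.275039, Gamma_vuv = 0.103140, Gamma_vvv = 0.000000
  tau = 0.500000: gamma = (0.750000, 0.000000), gamma' = (0.500000, -0.500000); Gamma_uuu = 0.875962, Gamma_uuv = -0.328486, Gamma_uvv = 0.000000, Gamma_vuu = -0.246364, Gamma_vuv = 0.092387, Gamma_vvv = 0.000000
  tau = 0.666667: gamma = (0.833333, -0.083333), gamma' = (0.500000, -0.500000); Gamma_uuu = 0.794739, Gamma_uuv = -0.298027, Gamma_uvv = 0.000000, Gamma_vuu = -0.222824, Gamma_vuv = 0.083559, Gamma_vvv = 0.000000
  tau = 0.833333: gamma = (0.916667, -0.166667), gamma' = (0.500000, -0.500000); Gamma_uuu = 0.726666, Gamma_uuv = -0.272500, Gamma_uvv = 0.000000, Gamma_vuu = -0.203220, Gamma_vuv = 0.076208, Gamma_vvv = 0.000000
  tau = 1.000000: gamma = (1.000000, -0.250000), gamma' = (0.500000, -0.500000); Gamma_uuu = 0.668935, Gamma_uuv = -0.250851, Gamma_uvv = 0.000000, Gamma_vuu = -0.186680, Gamma_vuv = 0.070005, Gamma_vvv = 0.000000
step 0: V^u = 0.1250, V^v = 2.0000
step 1: k1 = (0.359057, -0.102588), k2 = (0.267743, -0.075981), k3 = (0.280100, -0.079488), k4 = (0.214208, -0.060482); V <- V + (h/6)(k1 + 2k2 + 2k3 + k4): V^u = 0.2177, V^v = 1.9737
step 2: k1 = (0.214671, -0.060613), k2 = (0.169839, -0.047767), k3 = (0.174690, -0.049132), k4 = (0.140888, -0.039501); V <- V + (h/6)(k1 + 2k2 + 2k3 + k4): V^u = 0.2758, V^v = 1.9573
step 3: k1 = (0.141003, -0.039533), k2 = (0.116287, -0.032521), k3 = (0.118504, -0.033141), k4 = (0.099131, -0.027664); V <- V + (h/6)(k1 + 2k2 + 2k3 + k4): V^u = 0.3152, V^v = 1.9463


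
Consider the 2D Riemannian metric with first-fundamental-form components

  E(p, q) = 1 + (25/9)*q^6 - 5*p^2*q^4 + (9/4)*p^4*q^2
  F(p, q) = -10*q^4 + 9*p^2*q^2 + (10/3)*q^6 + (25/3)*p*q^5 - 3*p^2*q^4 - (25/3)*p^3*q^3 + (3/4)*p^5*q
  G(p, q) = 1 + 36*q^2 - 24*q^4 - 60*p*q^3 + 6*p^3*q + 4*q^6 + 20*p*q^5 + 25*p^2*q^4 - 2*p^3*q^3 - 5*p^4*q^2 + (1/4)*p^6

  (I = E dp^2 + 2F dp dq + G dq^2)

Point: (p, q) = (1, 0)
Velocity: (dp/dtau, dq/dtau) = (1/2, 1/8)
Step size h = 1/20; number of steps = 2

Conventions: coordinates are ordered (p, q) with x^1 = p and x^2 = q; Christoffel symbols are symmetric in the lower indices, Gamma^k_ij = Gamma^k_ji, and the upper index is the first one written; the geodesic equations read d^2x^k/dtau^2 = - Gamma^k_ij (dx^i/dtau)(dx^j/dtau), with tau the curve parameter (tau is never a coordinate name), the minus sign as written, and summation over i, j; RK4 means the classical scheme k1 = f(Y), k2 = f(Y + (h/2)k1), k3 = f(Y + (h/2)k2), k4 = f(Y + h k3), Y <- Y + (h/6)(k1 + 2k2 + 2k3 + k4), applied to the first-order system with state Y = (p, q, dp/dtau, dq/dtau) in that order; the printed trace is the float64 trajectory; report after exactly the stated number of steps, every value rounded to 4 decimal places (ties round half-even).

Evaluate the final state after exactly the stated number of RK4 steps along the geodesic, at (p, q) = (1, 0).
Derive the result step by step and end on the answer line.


f(Y) = (dp/dtau, dq/dtau, -Gamma^p_ij Y'^i Y'^j, -Gamma^q_ij Y'^i Y'^j) with the Gammas evaluated at the stage position; h = 0.050000; intermediate values shown to 6 dp
step 0: p = 1.0000, q = 0.0000, dp/dtau = 0.5000, dq/dtau = 0.1250
step 1:
  k1: at (p, q) = (1.000000, 0.000000), (dp/dtau, dq/dtau) = (0.500000, 0.125000); Gamma_ppp = 0.000000, Gamma_ppq = 0.000000, Gamma_pqq = 0.000000, Gamma_qpp = 0.000000, Gamma_qpq = 0.600000, Gamma_qqq = 2.400000; k1 = (0.500000, 0.125000, 0.000000, -0.112500)
  k2: at (p, q) = (1.012500, 0.003125), (dp/dtau, dq/dtau) = (0.500000, 0.122188); Gamma_ppp = 0.000035, Gamma_ppq = 0.005732, Gamma_pqq = 0.022247, Gamma_qpp = 0.003959, Gamma_qpq = 0.641357, Gamma_qqq = 2.489332; k2 = (0.500000, 0.122188, -0.001041, -0.116521)
  k3: at (p, q) = (1.012500, 0.003055), (dp/dtau, dq/dtau) = (0.499974, 0.122087); Gamma_ppp = 0.000034, Gamma_ppq = 0.005605, Gamma_pqq = 0.021757, Gamma_qpp = 0.003868, Gamma_qpq = 0.641082, Gamma_qqq = 2.488560; k3 = (0.499974, 0.122087, -0.001017, -0.116323)
  k4: at (p, q) = (1.024999, 0.006104), (dp/dtau, dq/dtau) = (0.499949, 0.119184); Gamma_ppp = 0.000136, Gamma_ppq = 0.011392, Gamma_pqq = 0.042924, Gamma_qpp = 0.008110, Gamma_qpq = 0.680804, Gamma_qqq = 2.565179; k4 = (0.499949, 0.119184, -0.002001, -0.119597)
  Y <- Y + (h/6)(k1 + 2k2 + 2k3 + k4): p = 1.0250, q = 0.0061, dp/dtau = 0.4999, dq/dtau = 0.1192
step 2:
  k1: at (p, q) = (1.024999, 0.006106), (dp/dtau, dq/dtau) = (0.499949, 0.119185); Gamma_ppp = 0.000136, Gamma_ppq = 0.011395, Gamma_pqq = 0.042936, Gamma_qpp = 0.008112, Gamma_qpq = 0.680811, Gamma_qqq = 2.565196; k1 = (0.499949, 0.119185, -0.002002, -0.119601)
  k2: at (p, q) = (1.037498, 0.009086), (dp/dtau, dq/dtau) = (0.499899, 0.116195); Gamma_ppp = 0.000302, Gamma_ppq = 0.017216, Gamma_pqq = 0.062982, Gamma_qpp = 0.012593, Gamma_qpq = 0.718836, Gamma_qqq = 2.629741; k2 = (0.499899, 0.116195, -0.002926, -0.122160)
  k3: at (p, q) = (1.037497, 0.009011), (dp/dtau, dq/dtau) = (0.499876, 0.116131); Gamma_ppp = 0.000297, Gamma_ppq = 0.017081, Gamma_pqq = 0.062497, Gamma_qpp = 0.012486, Gamma_qpq = 0.718603, Gamma_qqq = 2.629231; k3 = (0.499876, 0.116131, -0.002900, -0.122010)
  k4: at (p, q) = (1.049993, 0.011913), (dp/dtau, dq/dtau) = (0.499804, 0.113085); Gamma_ppp = 0.000520, Gamma_ppq = 0.022893, Gamma_pqq = 0.081352, Gamma_qpp = 0.017137, Gamma_qpq = 0.754905, Gamma_qqq = 2.682584; k4 = (0.499804, 0.113085, -0.003758, -0.123921)
  Y <- Y + (h/6)(k1 + 2k2 + 2k3 + k4): p = 1.0500, q = 0.0119, dp/dtau = 0.4998, dq/dtau = 0.1131

Answer: p = 1.0500, q = 0.0119, dp/dtau = 0.4998, dq/dtau = 0.1131


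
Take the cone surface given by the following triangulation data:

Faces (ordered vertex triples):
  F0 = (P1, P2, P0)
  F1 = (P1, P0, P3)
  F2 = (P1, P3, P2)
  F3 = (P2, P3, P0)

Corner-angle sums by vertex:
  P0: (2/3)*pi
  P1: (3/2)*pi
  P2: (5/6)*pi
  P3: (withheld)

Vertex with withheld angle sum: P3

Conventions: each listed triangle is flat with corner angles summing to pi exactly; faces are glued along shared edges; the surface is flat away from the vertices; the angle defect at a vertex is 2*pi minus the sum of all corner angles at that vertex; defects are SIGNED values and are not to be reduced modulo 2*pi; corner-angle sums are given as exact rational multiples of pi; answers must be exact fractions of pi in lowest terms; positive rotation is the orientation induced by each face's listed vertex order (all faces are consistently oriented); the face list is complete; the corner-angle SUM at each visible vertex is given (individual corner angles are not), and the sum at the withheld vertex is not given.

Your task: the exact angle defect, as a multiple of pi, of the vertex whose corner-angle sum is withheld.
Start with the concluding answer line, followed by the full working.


Answer: defect(P3) = pi

V = 4, E = 6, F = 4; chi = V - E + F = 2
Gauss-Bonnet: total defect = 2*pi*chi = 4*pi; visible defects sum to 3*pi


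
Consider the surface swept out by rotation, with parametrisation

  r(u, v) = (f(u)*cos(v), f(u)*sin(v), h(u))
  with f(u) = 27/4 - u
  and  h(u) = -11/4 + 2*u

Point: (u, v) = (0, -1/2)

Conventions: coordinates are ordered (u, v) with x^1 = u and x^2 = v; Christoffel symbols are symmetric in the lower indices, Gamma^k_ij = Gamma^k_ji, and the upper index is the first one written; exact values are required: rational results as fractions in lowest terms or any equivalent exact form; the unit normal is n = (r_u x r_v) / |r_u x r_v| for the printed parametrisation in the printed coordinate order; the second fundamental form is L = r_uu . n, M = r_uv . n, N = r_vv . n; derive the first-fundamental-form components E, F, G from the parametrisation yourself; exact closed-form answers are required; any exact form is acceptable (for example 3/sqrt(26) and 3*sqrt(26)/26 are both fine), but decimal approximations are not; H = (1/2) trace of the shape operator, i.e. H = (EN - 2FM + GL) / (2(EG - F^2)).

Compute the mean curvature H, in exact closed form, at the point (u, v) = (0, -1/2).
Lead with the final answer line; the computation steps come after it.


Answer: H = 4*sqrt(5)/135

f = 27/4, f' = -1, f'' = 0, h' = 2, h'' = 0
E = 5, F = 0, G = 729/16; answer radicand W^2 = 5
unnormalised second-form numerators: l = 0, m = 0, n = 27/2; L = l/sqrt(5), and similarly M = m/sqrt(W^2), N = n/sqrt(W^2)
H = (E*n - 2*F*m + G*l) / (2*(EG - F^2)*sqrt(W^2)); E*n - 2*F*m + G*l = 135/2, EG - F^2 = 3645/16, so H = (4/27)/sqrt(5)


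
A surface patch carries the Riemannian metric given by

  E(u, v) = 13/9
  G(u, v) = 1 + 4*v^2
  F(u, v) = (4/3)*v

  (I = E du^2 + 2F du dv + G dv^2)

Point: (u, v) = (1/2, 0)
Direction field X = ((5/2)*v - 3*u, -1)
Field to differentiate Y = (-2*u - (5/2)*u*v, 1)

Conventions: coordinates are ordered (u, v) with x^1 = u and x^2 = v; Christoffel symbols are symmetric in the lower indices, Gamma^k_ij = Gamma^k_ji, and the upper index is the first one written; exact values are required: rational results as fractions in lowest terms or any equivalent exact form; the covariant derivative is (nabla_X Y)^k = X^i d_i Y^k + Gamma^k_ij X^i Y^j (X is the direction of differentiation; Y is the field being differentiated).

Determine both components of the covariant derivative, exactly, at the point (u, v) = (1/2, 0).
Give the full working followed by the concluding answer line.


E = 13/9, F = 0, G = 1 at the point
E_u = 0, E_v = 0, F_u = 0, F_v = 4/3, G_u = 0, G_v = 0
EG - F^2 = 13/9;  g^inv = (9/13) * [[1, 0], [0, 13/9]]
first-kind symbols [ij,l] = (1/2)(d_i g_jl + d_j g_il - d_l g_ij): [uu,u] = E_u/2 = 0, [uu,v] = F_u - E_v/2 = 0, [uv,u] = E_v/2 = 0, [uv,v] = G_u/2 = 0, [vv,u] = F_v - G_u/2 = 4/3, [vv,v] = G_v/2 = 0
Gamma^u_ij = (G*[ij,u] - F*[ij,v])/(EG - F^2), Gamma^v_ij = (E*[ij,v] - F*[ij,u])/(EG - F^2)
Gamma_uuu = 0, Gamma_uuv = 0, Gamma_uvv = 12/13, Gamma_vuu = 0, Gamma_vuv = 0, Gamma_vvv = 0
X = (-3/2, -1), Y = (-1, 1) at the point

Answer: (nabla_X Y)^u = 173/52, (nabla_X Y)^v = 0


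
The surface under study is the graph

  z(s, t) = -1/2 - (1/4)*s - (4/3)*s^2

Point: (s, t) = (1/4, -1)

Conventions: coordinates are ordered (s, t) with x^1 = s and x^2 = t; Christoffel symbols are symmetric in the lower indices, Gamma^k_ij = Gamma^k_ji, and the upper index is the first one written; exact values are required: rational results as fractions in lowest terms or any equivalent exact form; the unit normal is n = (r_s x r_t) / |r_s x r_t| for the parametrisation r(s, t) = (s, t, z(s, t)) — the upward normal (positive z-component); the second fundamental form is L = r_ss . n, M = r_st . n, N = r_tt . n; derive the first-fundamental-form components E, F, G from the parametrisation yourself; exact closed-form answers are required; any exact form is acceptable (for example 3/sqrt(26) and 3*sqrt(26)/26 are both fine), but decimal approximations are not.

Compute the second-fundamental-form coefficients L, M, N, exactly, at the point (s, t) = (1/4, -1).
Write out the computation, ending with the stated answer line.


z_s = -11/12, z_t = 0, z_ss = -8/3, z_st = 0, z_tt = 0
E = 265/144, F = 0, G = 1; answer radicand W^2 = 265/144
unnormalised second-form numerators: l = -8/3, m = 0, n = 0; L = l/sqrt(265/144), and similarly M = m/sqrt(W^2), N = n/sqrt(W^2)

Answer: L = -32*sqrt(265)/265, M = 0, N = 0


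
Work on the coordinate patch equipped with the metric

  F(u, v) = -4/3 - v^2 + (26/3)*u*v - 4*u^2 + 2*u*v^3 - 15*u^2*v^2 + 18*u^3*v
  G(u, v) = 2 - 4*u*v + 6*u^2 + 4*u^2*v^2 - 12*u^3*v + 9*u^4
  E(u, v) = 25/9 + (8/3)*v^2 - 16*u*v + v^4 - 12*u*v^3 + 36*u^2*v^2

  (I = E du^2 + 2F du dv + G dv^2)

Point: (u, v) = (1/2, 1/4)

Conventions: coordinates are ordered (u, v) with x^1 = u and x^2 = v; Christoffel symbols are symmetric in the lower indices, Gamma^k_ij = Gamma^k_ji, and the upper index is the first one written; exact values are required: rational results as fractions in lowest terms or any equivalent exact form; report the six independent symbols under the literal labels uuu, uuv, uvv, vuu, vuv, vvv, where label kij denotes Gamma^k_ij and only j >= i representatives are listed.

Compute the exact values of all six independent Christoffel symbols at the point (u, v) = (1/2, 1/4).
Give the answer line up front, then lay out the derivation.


Answer: Gamma_uuu = -2232/8449, Gamma_uuv = -3720/8449, Gamma_uvv = 1488/8449, Gamma_vuu = 5184/8449, Gamma_vuv = 8640/8449, Gamma_vvv = -3456/8449

E = 3265/2304, F = -31/32, G = 13/4 at the point
E_u = -31/16, E_v = -155/48, F_u = 61/96, F_v = 211/48, G_u = 15/2, G_v = -3
EG - F^2 = 8449/2304;  g^inv = (2304/8449) * [[13/4, 31/32], [31/32, 3265/2304]]
first-kind symbols [ij,l] = (1/2)(d_i g_jl + d_j g_il - d_l g_ij): [uu,u] = E_u/2 = -31/32, [uu,v] = F_u - E_v/2 = 9/4, [uv,u] = E_v/2 = -155/96, [uv,v] = G_u/2 = 15/4, [vv,u] = F_v - G_u/2 = 31/48, [vv,v] = G_v/2 = -3/2
Gamma^u_ij = (G*[ij,u] - F*[ij,v])/(EG - F^2), Gamma^v_ij = (E*[ij,v] - F*[ij,u])/(EG - F^2)


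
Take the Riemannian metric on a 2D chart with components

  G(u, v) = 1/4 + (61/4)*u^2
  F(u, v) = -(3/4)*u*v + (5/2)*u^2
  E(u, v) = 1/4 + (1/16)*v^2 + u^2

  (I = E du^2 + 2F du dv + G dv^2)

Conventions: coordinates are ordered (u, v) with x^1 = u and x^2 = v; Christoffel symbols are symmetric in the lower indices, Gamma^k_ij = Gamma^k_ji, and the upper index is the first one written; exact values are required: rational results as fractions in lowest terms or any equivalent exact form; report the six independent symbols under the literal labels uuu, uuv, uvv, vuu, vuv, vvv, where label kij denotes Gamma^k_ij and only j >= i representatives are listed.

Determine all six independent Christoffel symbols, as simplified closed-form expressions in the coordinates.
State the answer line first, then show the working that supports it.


Answer: Gamma_uuu = (176*u^3 + 370*u^2*v - 39*u*v^2 + 16*u)/(576*u^4 + 240*u^3*v + 25*u^2*v^2 + 260*u^2 + v^2 + 4), Gamma_uuv = (-2440*u^3 + 793*u^2*v + v)/(576*u^4 + 240*u^3*v + 25*u^2*v^2 + 260*u^2 + v^2 + 4), Gamma_uvv = (-15616*u^3 - 256*u)/(576*u^4 + 240*u^3*v + 25*u^2*v^2 + 260*u^2 + v^2 + 4), Gamma_vuu = (640*u^3 - 16*u^2*v + 80*u*v^2 + 320*u - 13*v^3 - 52*v)/(2304*u^4 + 960*u^3*v + 100*u^2*v^2 + 1040*u^2 + 4*v^2 + 16), Gamma_vuv = (976*u^3 - 10*u^2*v + 64*u*v^2 + 244*u)/(576*u^4 + 240*u^3*v + 25*u^2*v^2 + 260*u^2 + v^2 + 4), Gamma_vvv = (2560*u^3 - 768*u^2*v)/(576*u^4 + 240*u^3*v + 25*u^2*v^2 + 260*u^2 + v^2 + 4)

E = 1/4 + (1/16)*v^2 + u^2; F = -(3/4)*u*v + (5/2)*u^2; G = 1/4 + (61/4)*u^2
Gamma^k_ij = (1/2) g^{kl} (d_i g_jl + d_j g_il - d_l g_ij), with g^inv = (1/(EG-F^2)) [[G, -F], [-F, E]]
first partials: E_u = 2*u, E_v = (1/8)*v, F_u = -(3/4)*v + 5*u, F_v = -(3/4)*u, G_u = (61/2)*u, G_v = 0
D = EG - F^2 = 1/16 + (1/64)*v^2 + (65/16)*u^2 + (25/64)*u^2*v^2 + (15/4)*u^3*v + 9*u^4
expanded: Gamma^u_uu = (G E_u - 2F F_u + F E_v)/(2D), Gamma^u_uv = (G E_v - F G_u)/(2D), Gamma^u_vv = (2G F_v - G G_u - F G_v)/(2D), Gamma^v_uu = (2E F_u - E E_v - F E_u)/(2D), Gamma^v_uv = (E G_u - F E_v)/(2D), Gamma^v_vv = (E G_v - 2F F_v + F G_u)/(2D); substitute and cancel common factors


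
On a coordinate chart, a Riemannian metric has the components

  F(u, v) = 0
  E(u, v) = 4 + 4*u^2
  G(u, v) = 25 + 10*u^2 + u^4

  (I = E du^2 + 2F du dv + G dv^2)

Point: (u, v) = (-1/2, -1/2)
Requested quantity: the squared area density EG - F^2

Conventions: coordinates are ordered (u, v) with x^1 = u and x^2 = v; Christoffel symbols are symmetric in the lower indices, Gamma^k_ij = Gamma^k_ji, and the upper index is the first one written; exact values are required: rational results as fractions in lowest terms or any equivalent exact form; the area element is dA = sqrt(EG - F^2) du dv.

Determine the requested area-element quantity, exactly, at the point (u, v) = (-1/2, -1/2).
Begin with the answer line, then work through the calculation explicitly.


Answer: EG - F^2 = 2205/16

E = 5, F = 0, G = 441/16; EG - F^2 = 2205/16


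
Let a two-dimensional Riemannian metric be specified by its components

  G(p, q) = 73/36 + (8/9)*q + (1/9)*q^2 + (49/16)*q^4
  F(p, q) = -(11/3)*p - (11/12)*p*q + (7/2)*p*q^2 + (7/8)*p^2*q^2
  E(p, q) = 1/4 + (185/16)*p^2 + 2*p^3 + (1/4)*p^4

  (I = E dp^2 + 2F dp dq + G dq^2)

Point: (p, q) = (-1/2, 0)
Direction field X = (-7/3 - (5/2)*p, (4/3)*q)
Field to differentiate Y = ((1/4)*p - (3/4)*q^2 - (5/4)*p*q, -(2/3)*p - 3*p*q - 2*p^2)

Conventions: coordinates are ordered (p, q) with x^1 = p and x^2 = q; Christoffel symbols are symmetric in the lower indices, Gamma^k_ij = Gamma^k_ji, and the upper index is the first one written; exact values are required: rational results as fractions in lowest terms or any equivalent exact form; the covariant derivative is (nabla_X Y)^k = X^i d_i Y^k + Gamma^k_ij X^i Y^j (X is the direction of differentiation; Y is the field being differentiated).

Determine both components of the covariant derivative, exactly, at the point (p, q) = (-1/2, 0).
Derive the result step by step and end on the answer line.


E = 93/32, F = 11/6, G = 73/36 at the point
E_p = -163/16, E_q = 0, F_p = -11/3, F_q = 11/24, G_p = 0, G_q = 8/9
EG - F^2 = 2917/1152;  g^inv = (1152/2917) * [[73/36, -11/6], [-11/6, 93/32]]
first-kind symbols [ij,l] = (1/2)(d_i g_jl + d_j g_il - d_l g_ij): [pp,p] = E_p/2 = -163/32, [pp,q] = F_p - E_q/2 = -11/3, [pq,p] = E_q/2 = 0, [pq,q] = G_p/2 = 0, [qq,p] = F_q - G_p/2 = 11/24, [qq,q] = G_q/2 = 4/9
Gamma^p_ij = (G*[ij,p] - F*[ij,q])/(EG - F^2), Gamma^q_ij = (E*[ij,q] - F*[ij,p])/(EG - F^2)
Gamma_ppp = -4155/2917, Gamma_ppq = 0, Gamma_pqq = 132/2917, Gamma_qpp = -1518/2917, Gamma_qpq = 0, Gamma_qqq = 520/2917
X = (-13/12, 0), Y = (-1/8, -1/6) at the point

Answer: (nabla_X Y)^p = -129857/280032, (nabla_X Y)^q = -636337/420048


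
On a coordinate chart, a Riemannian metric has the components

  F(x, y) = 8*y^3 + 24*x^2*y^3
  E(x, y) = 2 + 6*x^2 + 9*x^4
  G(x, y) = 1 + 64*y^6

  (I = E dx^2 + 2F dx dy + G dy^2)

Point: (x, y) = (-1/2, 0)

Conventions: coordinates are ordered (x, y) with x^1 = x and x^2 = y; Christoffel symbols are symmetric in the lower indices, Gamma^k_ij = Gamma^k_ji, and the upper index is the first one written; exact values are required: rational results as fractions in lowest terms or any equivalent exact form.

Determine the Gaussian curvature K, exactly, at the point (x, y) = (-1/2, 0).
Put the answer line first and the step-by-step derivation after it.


Answer: K = 0

E = 65/16, F = 0, G = 1, EG - F^2 = 65/16 at the point
E_x = -21/2, E_y = 0, F_x = 0, F_y = 0, G_x = 0, G_y = 0
E_yy = 0, F_xy = 0, G_xx = 0
Apply the Brioschi formula K = (det M1 - det M2)/(EG - F^2)^2 over the derivative matrices of E, F, G.
M1 = [[-E_yy/2 + F_xy - G_xx/2, E_x/2, F_x - E_y/2], [F_y - G_x/2, E, F], [G_y/2, F, G]] = [[0, -21/4, 0], [0, 65/16, 0], [0, 0, 1]]; det M1 = 0
M2 = [[0, E_y/2, G_x/2], [E_y/2, E, F], [G_x/2, F, G]] = [[0, 0, 0], [0, 65/16, 0], [0, 0, 1]]; det M2 = 0
det M1 - det M2 = 0; K = 0 / (65/16)^2 = 0


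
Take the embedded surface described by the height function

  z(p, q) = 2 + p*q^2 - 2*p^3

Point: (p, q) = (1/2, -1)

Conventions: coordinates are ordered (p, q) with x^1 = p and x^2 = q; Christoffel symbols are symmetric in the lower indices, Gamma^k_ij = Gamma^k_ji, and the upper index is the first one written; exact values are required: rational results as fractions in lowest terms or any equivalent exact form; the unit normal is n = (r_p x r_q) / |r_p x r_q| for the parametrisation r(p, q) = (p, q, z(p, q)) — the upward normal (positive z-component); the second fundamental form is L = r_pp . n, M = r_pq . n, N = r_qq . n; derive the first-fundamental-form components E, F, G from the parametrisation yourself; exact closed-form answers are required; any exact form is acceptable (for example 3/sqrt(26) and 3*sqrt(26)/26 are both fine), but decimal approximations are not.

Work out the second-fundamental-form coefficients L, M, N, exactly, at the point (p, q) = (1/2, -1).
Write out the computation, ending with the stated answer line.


z_p = -1/2, z_q = -1, z_pp = -6, z_pq = -2, z_qq = 1
E = 5/4, F = 1/2, G = 2; answer radicand W^2 = 9/4
unnormalised second-form numerators: l = -6, m = -2, n = 1; L = l/sqrt(9/4), and similarly M = m/sqrt(W^2), N = n/sqrt(W^2)

Answer: L = -4, M = -4/3, N = 2/3


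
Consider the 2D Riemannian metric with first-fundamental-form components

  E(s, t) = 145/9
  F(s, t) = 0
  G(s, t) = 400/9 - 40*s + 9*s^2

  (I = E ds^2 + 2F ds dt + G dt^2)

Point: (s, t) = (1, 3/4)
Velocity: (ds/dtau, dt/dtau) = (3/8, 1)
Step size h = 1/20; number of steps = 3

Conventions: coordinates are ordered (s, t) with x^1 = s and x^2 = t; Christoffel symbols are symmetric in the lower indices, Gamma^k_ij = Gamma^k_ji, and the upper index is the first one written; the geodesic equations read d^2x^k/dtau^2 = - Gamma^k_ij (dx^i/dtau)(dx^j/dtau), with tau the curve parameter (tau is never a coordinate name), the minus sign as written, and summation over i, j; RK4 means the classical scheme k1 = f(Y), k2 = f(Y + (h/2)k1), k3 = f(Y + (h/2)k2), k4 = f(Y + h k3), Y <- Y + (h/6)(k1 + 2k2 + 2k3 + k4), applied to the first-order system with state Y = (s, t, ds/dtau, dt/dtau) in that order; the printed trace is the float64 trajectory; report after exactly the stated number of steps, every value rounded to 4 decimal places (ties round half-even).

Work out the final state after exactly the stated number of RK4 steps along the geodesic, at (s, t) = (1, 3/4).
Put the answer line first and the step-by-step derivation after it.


Answer: s = 1.0482, t = 0.9065, ds/dtau = 0.2658, dt/dtau = 1.0838

f(Y) = (ds/dtau, dt/dtau, -Gamma^s_ij Y'^i Y'^j, -Gamma^t_ij Y'^i Y'^j) with the Gammas evaluated at the stage position; h = 0.050000; intermediate values shown to 6 dp
step 0: s = 1.0000, t = 0.7500, ds/dtau = 0.3750, dt/dtau = 1.0000
step 1:
  k1: at (s, t) = (1.000000, 0.750000), (ds/dtau, dt/dtau) = (0.375000, 1.000000); Gamma_sss = 0.000000, Gamma_sst = 0.000000, Gamma_stt = 0.682759, Gamma_tss = 0.000000, Gamma_tst = -0.818182, Gamma_ttt = 0.000000; k1 = (0.375000, 1.000000, -0.682759, 0.613636)
  k2: at (s, t) = (1.009375, 0.775000), (ds/dtau, dt/dtau) = (0.357931, 1.015341); Gamma_sss = 0.000000, Gamma_sst = 0.000000, Gamma_stt = 0.677522, Gamma_tss = 0.000000, Gamma_tst = -0.824506, Gamma_ttt = 0.000000; k2 = (0.357931, 1.015341, -0.698469, 0.599287)
  k3: at (s, t) = (1.008948, 0.775384), (ds/dtau, dt/dtau) = (0.357538, 1.014982); Gamma_sss = 0.000000, Gamma_sst = 0.000000, Gamma_stt = 0.677760, Gamma_tss = 0.000000, Gamma_tst = -0.824216, Gamma_ttt = 0.000000; k3 = (0.357538, 1.014982, -0.698221, 0.598208)
  k4: at (s, t) = (1.017877, 0.800749), (ds/dtau, dt/dtau) = (0.340089, 1.029910); Gamma_sss = 0.000000, Gamma_sst = 0.000000, Gamma_stt = 0.672772, Gamma_tss = 0.000000, Gamma_tst = -0.830327, Gamma_ttt = 0.000000; k4 = (0.340089, 1.029910, -0.713620, 0.581662)
  Y <- Y + (h/6)(k1 + 2k2 + 2k3 + k4): s = 1.0179, t = 0.8008, ds/dtau = 0.3401, dt/dtau = 1.0299
step 2:
  k1: at (s, t) = (1.017884, 0.800755), (ds/dtau, dt/dtau) = (0.340085, 1.029919); Gamma_sss = 0.000000, Gamma_sst = 0.000000, Gamma_stt = 0.672768, Gamma_tss = 0.000000, Gamma_tst = -0.830331, Gamma_ttt = 0.000000; k1 = (0.340085, 1.029919, -0.713628, 0.581664)
  k2: at (s, t) = (1.026386, 0.826503), (ds/dtau, dt/dtau) = (0.322245, 1.044461); Gamma_sss = 0.000000, Gamma_sst = 0.000000, Gamma_stt = 0.668019, Gamma_tss = 0.000000, Gamma_tst = -0.836235, Gamma_ttt = 0.000000; k2 = (0.322245, 1.044461, -0.728741, 0.562906)
  k3: at (s, t) = (1.025940, 0.826866), (ds/dtau, dt/dtau) = (0.321867, 1.043992); Gamma_sss = 0.000000, Gamma_sst = 0.000000, Gamma_stt = 0.668268, Gamma_tss = 0.000000, Gamma_tst = -0.835923, Gamma_ttt = 0.000000; k3 = (0.321867, 1.043992, -0.728358, 0.561784)
  k4: at (s, t) = (1.033977, 0.852954), (ds/dtau, dt/dtau) = (0.303667, 1.058008); Gamma_sss = 0.000000, Gamma_sst = 0.000000, Gamma_stt = 0.663778, Gamma_tss = 0.000000, Gamma_tst = -0.841577, Gamma_ttt = 0.000000; k4 = (0.303667, 1.058008, -0.743021, 0.540768)
  Y <- Y + (h/6)(k1 + 2k2 + 2k3 + k4): s = 1.0340, t = 0.8530, ds/dtau = 0.3037, dt/dtau = 1.0580
step 3:
  k1: at (s, t) = (1.033983, 0.852962), (ds/dtau, dt/dtau) = (0.303662, 1.058018); Gamma_sss = 0.000000, Gamma_sst = 0.000000, Gamma_stt = 0.663775, Gamma_tss = 0.000000, Gamma_tst = -0.841582, Gamma_ttt = 0.000000; k1 = (0.303662, 1.058018, -0.743030, 0.540766)
  k2: at (s, t) = (1.041575, 0.879412), (ds/dtau, dt/dtau) = (0.285086, 1.071537); Gamma_sss = 0.000000, Gamma_sst = 0.000000, Gamma_stt = 0.659534, Gamma_tss = 0.000000, Gamma_tst = -0.846993, Gamma_ttt = 0.000000; k2 = (0.285086, 1.071537, -0.757271, 0.517479)
  k3: at (s, t) = (1.041111, 0.879750), (ds/dtau, dt/dtau) = (0.284730, 1.070954); Gamma_sss = 0.000000, Gamma_sst = 0.000000, Gamma_stt = 0.659793, Gamma_tss = 0.000000, Gamma_tst = -0.846660, Gamma_ttt = 0.000000; k3 = (0.284730, 1.070954, -0.756746, 0.516349)
  k4: at (s, t) = (1.048220, 0.906509), (ds/dtau, dt/dtau) = (0.265824, 1.083835); Gamma_sss = 0.000000, Gamma_sst = 0.000000, Gamma_stt = 0.655822, Gamma_tss = 0.000000, Gamma_tst = -0.851787, Gamma_ttt = 0.000000; k4 = (0.265824, 1.083835, -0.770393, 0.490816)
  Y <- Y + (h/6)(k1 + 2k2 + 2k3 + k4): s = 1.0482, t = 0.9065, ds/dtau = 0.2658, dt/dtau = 1.0838


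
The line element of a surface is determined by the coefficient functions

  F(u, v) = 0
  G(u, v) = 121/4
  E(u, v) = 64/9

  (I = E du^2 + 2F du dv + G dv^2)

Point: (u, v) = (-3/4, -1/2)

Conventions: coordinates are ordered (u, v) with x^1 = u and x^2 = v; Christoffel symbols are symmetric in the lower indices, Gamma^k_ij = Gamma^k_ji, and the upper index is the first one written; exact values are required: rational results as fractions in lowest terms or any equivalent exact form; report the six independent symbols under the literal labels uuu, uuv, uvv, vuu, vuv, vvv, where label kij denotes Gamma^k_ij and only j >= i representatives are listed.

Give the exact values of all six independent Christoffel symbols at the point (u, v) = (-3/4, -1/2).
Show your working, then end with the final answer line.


E = 64/9, F = 0, G = 121/4 at the point
E_u = 0, E_v = 0, F_u = 0, F_v = 0, G_u = 0, G_v = 0
EG - F^2 = 1936/9;  g^inv = (9/1936) * [[121/4, 0], [0, 64/9]]
first-kind symbols [ij,l] = (1/2)(d_i g_jl + d_j g_il - d_l g_ij): [uu,u] = E_u/2 = 0, [uu,v] = F_u - E_v/2 = 0, [uv,u] = E_v/2 = 0, [uv,v] = G_u/2 = 0, [vv,u] = F_v - G_u/2 = 0, [vv,v] = G_v/2 = 0
Gamma^u_ij = (G*[ij,u] - F*[ij,v])/(EG - F^2), Gamma^v_ij = (E*[ij,v] - F*[ij,u])/(EG - F^2)

Answer: Gamma_uuu = 0, Gamma_uuv = 0, Gamma_uvv = 0, Gamma_vuu = 0, Gamma_vuv = 0, Gamma_vvv = 0


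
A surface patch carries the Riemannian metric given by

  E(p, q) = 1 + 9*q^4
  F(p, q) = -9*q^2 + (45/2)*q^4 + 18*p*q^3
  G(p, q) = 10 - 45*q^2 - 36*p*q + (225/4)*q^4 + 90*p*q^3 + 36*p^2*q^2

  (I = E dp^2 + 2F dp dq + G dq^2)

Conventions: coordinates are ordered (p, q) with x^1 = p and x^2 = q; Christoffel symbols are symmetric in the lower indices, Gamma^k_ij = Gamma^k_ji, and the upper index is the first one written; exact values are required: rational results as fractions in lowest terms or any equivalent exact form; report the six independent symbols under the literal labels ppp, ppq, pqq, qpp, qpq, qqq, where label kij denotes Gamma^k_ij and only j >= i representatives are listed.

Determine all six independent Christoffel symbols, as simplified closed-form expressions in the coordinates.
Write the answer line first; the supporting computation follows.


Answer: Gamma_ppp = 0, Gamma_ppq = 72*q^3/(144*p^2*q^2 + 360*p*q^3 - 144*p*q + 261*q^4 - 180*q^2 + 40), Gamma_pqq = (72*p*q^2 + 180*q^3)/(144*p^2*q^2 + 360*p*q^3 - 144*p*q + 261*q^4 - 180*q^2 + 40), Gamma_qpp = 0, Gamma_qpq = (144*p*q^2 + 180*q^3 - 72*q)/(144*p^2*q^2 + 360*p*q^3 - 144*p*q + 261*q^4 - 180*q^2 + 40), Gamma_qqq = (144*p^2*q + 540*p*q^2 - 72*p + 450*q^3 - 180*q)/(144*p^2*q^2 + 360*p*q^3 - 144*p*q + 261*q^4 - 180*q^2 + 40)

E = 1 + 9*q^4; F = -9*q^2 + (45/2)*q^4 + 18*p*q^3; G = 10 - 45*q^2 - 36*p*q + (225/4)*q^4 + 90*p*q^3 + 36*p^2*q^2
Gamma^k_ij = (1/2) g^{kl} (d_i g_jl + d_j g_il - d_l g_ij), with g^inv = (1/(EG-F^2)) [[G, -F], [-F, E]]
first partials: E_p = 0, E_q = 36*q^3, F_p = 18*q^3, F_q = -18*q + 90*q^3 + 54*p*q^2, G_p = -36*q + 90*q^3 + 72*p*q^2, G_q = -90*q - 36*p + 225*q^3 + 270*p*q^2 + 72*p^2*q
D = EG - F^2 = 10 - 45*q^2 - 36*p*q + (261/4)*q^4 + 90*p*q^3 + 36*p^2*q^2
expanded: Gamma^p_pp = (G E_p - 2F F_p + F E_q)/(2D), Gamma^p_pq = (G E_q - F G_p)/(2D), Gamma^p_qq = (2G F_q - G G_p - F G_q)/(2D), Gamma^q_pp = (2E F_p - E E_q - F E_p)/(2D), Gamma^q_pq = (E G_p - F E_q)/(2D), Gamma^q_qq = (E G_q - 2F F_q + F G_p)/(2D); substitute and cancel common factors
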